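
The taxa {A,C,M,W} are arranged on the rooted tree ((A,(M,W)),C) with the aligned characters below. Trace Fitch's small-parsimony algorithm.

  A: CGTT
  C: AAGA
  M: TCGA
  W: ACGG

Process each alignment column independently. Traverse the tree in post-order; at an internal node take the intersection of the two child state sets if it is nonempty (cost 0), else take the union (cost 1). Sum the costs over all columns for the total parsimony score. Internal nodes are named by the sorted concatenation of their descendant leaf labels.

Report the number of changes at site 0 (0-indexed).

2

MW@0: {T} ∪ {A} = {A,T} (union, +1)
AMW@0: {C} ∪ {A,T} = {A,C,T} (union, +1)
ACMW@0: {A,C,T} ∩ {A} = {A} (intersection, +0)
MW@1: {C} ∩ {C} = {C} (intersection, +0)
AMW@1: {G} ∪ {C} = {C,G} (union, +1)
ACMW@1: {C,G} ∪ {A} = {A,C,G} (union, +1)
MW@2: {G} ∩ {G} = {G} (intersection, +0)
AMW@2: {T} ∪ {G} = {G,T} (union, +1)
ACMW@2: {G,T} ∩ {G} = {G} (intersection, +0)
MW@3: {A} ∪ {G} = {A,G} (union, +1)
AMW@3: {T} ∪ {A,G} = {A,G,T} (union, +1)
ACMW@3: {A,G,T} ∩ {A} = {A} (intersection, +0)
per-site changes: [2, 2, 1, 2]; total = 7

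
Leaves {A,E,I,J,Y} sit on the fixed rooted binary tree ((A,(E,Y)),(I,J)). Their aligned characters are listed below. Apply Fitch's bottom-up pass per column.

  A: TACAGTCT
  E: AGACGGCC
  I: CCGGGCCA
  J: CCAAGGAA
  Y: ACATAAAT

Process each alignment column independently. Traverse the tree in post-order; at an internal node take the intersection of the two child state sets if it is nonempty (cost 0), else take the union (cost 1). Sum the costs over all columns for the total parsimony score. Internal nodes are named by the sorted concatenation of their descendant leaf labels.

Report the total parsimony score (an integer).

17

EY@0: {A} ∩ {A} = {A} (intersection, +0)
AEY@0: {T} ∪ {A} = {A,T} (union, +1)
IJ@0: {C} ∩ {C} = {C} (intersection, +0)
AEIJY@0: {A,T} ∪ {C} = {A,C,T} (union, +1)
EY@1: {G} ∪ {C} = {C,G} (union, +1)
AEY@1: {A} ∪ {C,G} = {A,C,G} (union, +1)
IJ@1: {C} ∩ {C} = {C} (intersection, +0)
AEIJY@1: {A,C,G} ∩ {C} = {C} (intersection, +0)
EY@2: {A} ∩ {A} = {A} (intersection, +0)
AEY@2: {C} ∪ {A} = {A,C} (union, +1)
IJ@2: {G} ∪ {A} = {A,G} (union, +1)
AEIJY@2: {A,C} ∩ {A,G} = {A} (intersection, +0)
EY@3: {C} ∪ {T} = {C,T} (union, +1)
AEY@3: {A} ∪ {C,T} = {A,C,T} (union, +1)
IJ@3: {G} ∪ {A} = {A,G} (union, +1)
AEIJY@3: {A,C,T} ∩ {A,G} = {A} (intersection, +0)
EY@4: {G} ∪ {A} = {A,G} (union, +1)
AEY@4: {G} ∩ {A,G} = {G} (intersection, +0)
IJ@4: {G} ∩ {G} = {G} (intersection, +0)
AEIJY@4: {G} ∩ {G} = {G} (intersection, +0)
EY@5: {G} ∪ {A} = {A,G} (union, +1)
AEY@5: {T} ∪ {A,G} = {A,G,T} (union, +1)
IJ@5: {C} ∪ {G} = {C,G} (union, +1)
AEIJY@5: {A,G,T} ∩ {C,G} = {G} (intersection, +0)
EY@6: {C} ∪ {A} = {A,C} (union, +1)
AEY@6: {C} ∩ {A,C} = {C} (intersection, +0)
IJ@6: {C} ∪ {A} = {A,C} (union, +1)
AEIJY@6: {C} ∩ {A,C} = {C} (intersection, +0)
EY@7: {C} ∪ {T} = {C,T} (union, +1)
AEY@7: {T} ∩ {C,T} = {T} (intersection, +0)
IJ@7: {A} ∩ {A} = {A} (intersection, +0)
AEIJY@7: {T} ∪ {A} = {A,T} (union, +1)
per-site changes: [2, 2, 2, 3, 1, 3, 2, 2]; total = 17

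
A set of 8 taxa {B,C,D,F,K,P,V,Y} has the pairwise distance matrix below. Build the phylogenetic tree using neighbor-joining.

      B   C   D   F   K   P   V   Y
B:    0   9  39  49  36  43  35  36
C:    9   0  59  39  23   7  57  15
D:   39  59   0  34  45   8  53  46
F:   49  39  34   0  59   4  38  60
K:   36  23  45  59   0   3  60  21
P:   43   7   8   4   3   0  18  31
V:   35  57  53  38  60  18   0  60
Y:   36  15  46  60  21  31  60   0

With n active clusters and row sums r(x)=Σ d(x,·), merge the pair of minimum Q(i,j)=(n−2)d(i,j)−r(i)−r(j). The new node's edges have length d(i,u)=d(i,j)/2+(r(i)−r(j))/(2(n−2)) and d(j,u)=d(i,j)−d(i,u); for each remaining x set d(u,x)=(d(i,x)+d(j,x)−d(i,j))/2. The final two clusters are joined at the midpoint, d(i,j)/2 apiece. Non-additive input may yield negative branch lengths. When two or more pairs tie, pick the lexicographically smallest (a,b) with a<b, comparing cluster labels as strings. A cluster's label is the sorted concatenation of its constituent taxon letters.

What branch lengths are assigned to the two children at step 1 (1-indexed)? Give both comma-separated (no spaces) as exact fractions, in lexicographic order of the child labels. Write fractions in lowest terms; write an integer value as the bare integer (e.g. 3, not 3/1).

iteration 1: select B,C (d=9, Q=-402); attach at lengths (23/3, 4/3); label the merged cluster BC
  updated: d(BC,D)=89/2, d(BC,F)=79/2, d(BC,K)=25, d(BC,P)=41/2, d(BC,V)=83/2, d(BC,Y)=21
iteration 2: select K,Y (d=21, Q=-347); attach at lengths (79/10, 131/10); label the merged cluster KY
  updated: d(BC,KY)=25/2, d(D,KY)=35, d(F,KY)=49, d(KY,P)=13/2, d(KY,V)=99/2
iteration 3: select BC,KY (d=25/2, Q=-261); attach at lengths (7, 11/2); label the merged cluster BCKY
  updated: d(BCKY,D)=67/2, d(BCKY,F)=38, d(BCKY,P)=29/4, d(BCKY,V)=157/4
iteration 4: select BCKY,V (d=157/4, Q=-297/2); attach at lengths (175/12, 74/3); label the merged cluster BCKVY
  updated: d(BCKVY,D)=189/8, d(BCKVY,F)=147/8, d(BCKVY,P)=-7
iteration 5: select BCKVY,F (d=147/8, Q=-437/8); attach at lengths (123/32, 465/32); label the merged cluster BCFKVY
  updated: d(BCFKVY,D)=157/8, d(BCFKVY,P)=-171/16
iteration 6: select BCFKVY,D (d=157/8, Q=-271/16); attach at lengths (15/32, 613/32); label the merged cluster BCDFKVY
  updated: d(BCDFKVY,P)=-357/32
iteration 7: select BCDFKVY,P (d=-357/32); attach at lengths (-357/64, -357/64); label the merged cluster BCDFKPVY
final tree: ((((((B:23/3,C:4/3):7,(K:79/10,Y:131/10):11/2):175/12,V:74/3):123/32,F:465/32):15/32,D:613/32):-357/64,P:-357/64)
total length: 3475/32

23/3,4/3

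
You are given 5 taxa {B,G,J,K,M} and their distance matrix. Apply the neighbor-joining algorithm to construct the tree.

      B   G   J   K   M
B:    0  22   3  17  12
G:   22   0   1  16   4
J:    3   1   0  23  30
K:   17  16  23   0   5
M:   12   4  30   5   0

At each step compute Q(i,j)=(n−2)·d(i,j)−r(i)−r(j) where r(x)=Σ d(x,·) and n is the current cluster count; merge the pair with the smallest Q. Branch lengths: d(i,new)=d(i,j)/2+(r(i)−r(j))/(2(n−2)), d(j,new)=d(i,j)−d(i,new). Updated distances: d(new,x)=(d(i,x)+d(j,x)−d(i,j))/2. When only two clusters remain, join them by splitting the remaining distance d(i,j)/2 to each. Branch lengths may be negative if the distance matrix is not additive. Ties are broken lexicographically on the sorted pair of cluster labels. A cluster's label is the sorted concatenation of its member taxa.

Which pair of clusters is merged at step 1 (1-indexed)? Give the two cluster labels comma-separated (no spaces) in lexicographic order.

iteration 1: select B,J (d=3, Q=-102); attach at lengths (1, 2); label the merged cluster BJ
  updated: d(BJ,G)=10, d(BJ,K)=37/2, d(BJ,M)=39/2
iteration 2: select BJ,G (d=10, Q=-58); attach at lengths (19/2, 1/2); label the merged cluster BGJ
  updated: d(BGJ,K)=49/4, d(BGJ,M)=27/4
iteration 3: select BGJ,K (d=49/4, Q=-24); attach at lengths (7, 21/4); label the merged cluster BGJK
  updated: d(BGJK,M)=-1/4
iteration 4: select BGJK,M (d=-1/4); attach at lengths (-1/8, -1/8); label the merged cluster BGJKM
final tree: ((((B:1,J:2):19/2,G:1/2):7,K:21/4):-1/8,M:-1/8)
total length: 25

B,J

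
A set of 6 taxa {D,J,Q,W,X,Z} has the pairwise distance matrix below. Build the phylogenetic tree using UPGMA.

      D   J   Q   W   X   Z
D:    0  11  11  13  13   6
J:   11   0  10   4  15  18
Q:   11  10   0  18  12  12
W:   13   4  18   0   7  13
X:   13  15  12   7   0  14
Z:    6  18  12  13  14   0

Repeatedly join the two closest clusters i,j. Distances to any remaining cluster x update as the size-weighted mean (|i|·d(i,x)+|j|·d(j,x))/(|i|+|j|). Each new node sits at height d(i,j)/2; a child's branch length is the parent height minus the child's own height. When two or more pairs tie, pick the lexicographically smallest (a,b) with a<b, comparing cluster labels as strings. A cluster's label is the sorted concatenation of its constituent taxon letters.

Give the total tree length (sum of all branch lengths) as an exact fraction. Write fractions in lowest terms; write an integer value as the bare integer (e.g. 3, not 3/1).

1073/36

1. join J+W (d=4) ⇒ JW; edges |J|=2, |W|=2
  updated: d(D,JW)=12, d(JW,Q)=14, d(JW,X)=11, d(JW,Z)=31/2
2. join D+Z (d=6) ⇒ DZ; edges |D|=3, |Z|=3
  updated: d(DZ,JW)=55/4, d(DZ,Q)=23/2, d(DZ,X)=27/2
3. join JW+X (d=11) ⇒ JWX; edges |JW|=7/2, |X|=11/2
  updated: d(DZ,JWX)=41/3, d(JWX,Q)=40/3
4. join DZ+Q (d=23/2) ⇒ DQZ; edges |DZ|=11/4, |Q|=23/4
  updated: d(DQZ,JWX)=122/9
5. join DQZ+JWX (d=122/9) ⇒ DJQWXZ; edges |DQZ|=37/36, |JWX|=23/18
final tree: (((D:3,Z:3):11/4,Q:23/4):37/36,((J:2,W:2):7/2,X:11/2):23/18)
total length: 1073/36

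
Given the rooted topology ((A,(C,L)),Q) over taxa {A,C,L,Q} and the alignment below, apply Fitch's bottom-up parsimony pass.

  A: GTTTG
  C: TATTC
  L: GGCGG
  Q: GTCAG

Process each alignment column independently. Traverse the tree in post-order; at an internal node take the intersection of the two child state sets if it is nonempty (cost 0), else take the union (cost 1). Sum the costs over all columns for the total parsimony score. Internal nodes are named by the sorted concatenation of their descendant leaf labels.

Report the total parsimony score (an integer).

8

[col 0] CL: children C:{T}, L:{G} ∪→ {G,T}; cost 1
[col 0] ACL: children A:{G}, CL:{G,T} ∩→ {G}; cost 0
[col 0] ACLQ: children ACL:{G}, Q:{G} ∩→ {G}; cost 0
[col 1] CL: children C:{A}, L:{G} ∪→ {A,G}; cost 1
[col 1] ACL: children A:{T}, CL:{A,G} ∪→ {A,G,T}; cost 1
[col 1] ACLQ: children ACL:{A,G,T}, Q:{T} ∩→ {T}; cost 0
[col 2] CL: children C:{T}, L:{C} ∪→ {C,T}; cost 1
[col 2] ACL: children A:{T}, CL:{C,T} ∩→ {T}; cost 0
[col 2] ACLQ: children ACL:{T}, Q:{C} ∪→ {C,T}; cost 1
[col 3] CL: children C:{T}, L:{G} ∪→ {G,T}; cost 1
[col 3] ACL: children A:{T}, CL:{G,T} ∩→ {T}; cost 0
[col 3] ACLQ: children ACL:{T}, Q:{A} ∪→ {A,T}; cost 1
[col 4] CL: children C:{C}, L:{G} ∪→ {C,G}; cost 1
[col 4] ACL: children A:{G}, CL:{C,G} ∩→ {G}; cost 0
[col 4] ACLQ: children ACL:{G}, Q:{G} ∩→ {G}; cost 0
per-site changes: [1, 2, 2, 2, 1]; total = 8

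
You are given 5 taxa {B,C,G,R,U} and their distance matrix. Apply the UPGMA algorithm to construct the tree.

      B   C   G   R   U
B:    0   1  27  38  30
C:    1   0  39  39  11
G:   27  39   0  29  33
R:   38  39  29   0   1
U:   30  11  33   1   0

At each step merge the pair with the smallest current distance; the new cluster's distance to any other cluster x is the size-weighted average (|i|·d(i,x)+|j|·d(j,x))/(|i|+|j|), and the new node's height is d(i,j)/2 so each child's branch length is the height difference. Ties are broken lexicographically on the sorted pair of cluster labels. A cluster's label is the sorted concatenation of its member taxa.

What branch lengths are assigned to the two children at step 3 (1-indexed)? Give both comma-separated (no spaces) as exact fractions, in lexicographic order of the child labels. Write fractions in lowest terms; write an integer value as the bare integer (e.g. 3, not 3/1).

1. join B+C (d=1) ⇒ BC; edges |B|=1/2, |C|=1/2
  updated: d(BC,G)=33, d(BC,R)=77/2, d(BC,U)=41/2
2. join R+U (d=1) ⇒ RU; edges |R|=1/2, |U|=1/2
  updated: d(BC,RU)=59/2, d(G,RU)=31
3. join BC+RU (d=59/2) ⇒ BCRU; edges |BC|=57/4, |RU|=57/4
  updated: d(BCRU,G)=32
4. join BCRU+G (d=32) ⇒ BCGRU; edges |BCRU|=5/4, |G|=16
final tree: (((B:1/2,C:1/2):57/4,(R:1/2,U:1/2):57/4):5/4,G:16)
total length: 191/4

57/4,57/4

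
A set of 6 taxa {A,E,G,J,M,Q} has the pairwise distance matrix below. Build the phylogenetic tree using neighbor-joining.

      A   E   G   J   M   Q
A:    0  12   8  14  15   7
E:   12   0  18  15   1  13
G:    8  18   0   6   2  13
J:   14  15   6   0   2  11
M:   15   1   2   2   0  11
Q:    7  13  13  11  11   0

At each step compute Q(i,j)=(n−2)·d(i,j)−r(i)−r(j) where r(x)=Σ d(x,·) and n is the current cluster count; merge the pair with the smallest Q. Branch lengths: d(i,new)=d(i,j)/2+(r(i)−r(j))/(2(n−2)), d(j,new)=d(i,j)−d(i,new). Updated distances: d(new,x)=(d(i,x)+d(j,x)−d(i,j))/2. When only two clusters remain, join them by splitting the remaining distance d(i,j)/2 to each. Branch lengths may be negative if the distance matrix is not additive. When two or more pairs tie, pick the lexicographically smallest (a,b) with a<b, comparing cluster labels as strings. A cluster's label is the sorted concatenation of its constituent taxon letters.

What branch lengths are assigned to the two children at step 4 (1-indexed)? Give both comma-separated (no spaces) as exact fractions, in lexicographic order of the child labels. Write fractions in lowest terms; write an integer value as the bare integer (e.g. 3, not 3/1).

iteration 1: select E,M (d=1, Q=-86); attach at lengths (4, -3); label the merged cluster EM
  updated: d(A,EM)=13, d(EM,G)=19/2, d(EM,J)=8, d(EM,Q)=23/2
iteration 2: select A,Q (d=7, Q=-127/2); attach at lengths (41/12, 43/12); label the merged cluster AQ
  updated: d(AQ,EM)=35/4, d(AQ,G)=7, d(AQ,J)=9
iteration 3: select AQ,EM (d=35/4, Q=-67/2); attach at lengths (4, 19/4); label the merged cluster AEMQ
  updated: d(AEMQ,G)=31/8, d(AEMQ,J)=33/8
iteration 4: select AEMQ,G (d=31/8, Q=-14); attach at lengths (1, 23/8); label the merged cluster AEGMQ
  updated: d(AEGMQ,J)=25/8
iteration 5: select AEGMQ,J (d=25/8); attach at lengths (25/16, 25/16); label the merged cluster AEGJMQ
final tree: ((((A:41/12,Q:43/12):4,(E:4,M:-3):19/4):1,G:23/8):25/16,J:25/16)
total length: 95/4

1,23/8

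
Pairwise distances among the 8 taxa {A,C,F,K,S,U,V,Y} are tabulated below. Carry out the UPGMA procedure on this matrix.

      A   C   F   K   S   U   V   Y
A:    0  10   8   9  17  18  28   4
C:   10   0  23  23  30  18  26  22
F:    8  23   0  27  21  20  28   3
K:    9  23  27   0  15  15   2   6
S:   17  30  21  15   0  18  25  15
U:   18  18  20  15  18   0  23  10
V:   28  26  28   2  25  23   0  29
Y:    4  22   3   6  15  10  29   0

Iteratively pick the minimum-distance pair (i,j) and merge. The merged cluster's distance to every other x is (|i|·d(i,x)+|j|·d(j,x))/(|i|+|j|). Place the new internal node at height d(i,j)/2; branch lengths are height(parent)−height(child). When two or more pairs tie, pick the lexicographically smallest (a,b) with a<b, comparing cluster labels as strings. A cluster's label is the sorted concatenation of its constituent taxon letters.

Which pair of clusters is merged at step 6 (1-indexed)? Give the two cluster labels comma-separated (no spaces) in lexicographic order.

iteration 1: select K,V (d=2); attach at lengths (1, 1); label the merged cluster KV
  updated: d(A,KV)=37/2, d(C,KV)=49/2, d(F,KV)=55/2, d(KV,S)=20, d(KV,U)=19, d(KV,Y)=35/2
iteration 2: select F,Y (d=3); attach at lengths (3/2, 3/2); label the merged cluster FY
  updated: d(A,FY)=6, d(C,FY)=45/2, d(FY,KV)=45/2, d(FY,S)=18, d(FY,U)=15
iteration 3: select A,FY (d=6); attach at lengths (3, 3/2); label the merged cluster AFY
  updated: d(AFY,C)=55/3, d(AFY,KV)=127/6, d(AFY,S)=53/3, d(AFY,U)=16
iteration 4: select AFY,U (d=16); attach at lengths (5, 8); label the merged cluster AFUY
  updated: d(AFUY,C)=73/4, d(AFUY,KV)=165/8, d(AFUY,S)=71/4
iteration 5: select AFUY,S (d=71/4); attach at lengths (7/8, 71/8); label the merged cluster AFSUY
  updated: d(AFSUY,C)=103/5, d(AFSUY,KV)=41/2
iteration 6: select AFSUY,KV (d=41/2); attach at lengths (11/8, 37/4); label the merged cluster AFKSUVY
  updated: d(AFKSUVY,C)=152/7
iteration 7: select AFKSUVY,C (d=152/7); attach at lengths (17/28, 76/7); label the merged cluster ACFKSUVY
final tree: (((((A:3,(F:3/2,Y:3/2):3/2):5,U:8):7/8,S:71/8):11/8,(K:1,V:1):37/4):17/28,C:76/7)
total length: 3043/56

AFSUY,KV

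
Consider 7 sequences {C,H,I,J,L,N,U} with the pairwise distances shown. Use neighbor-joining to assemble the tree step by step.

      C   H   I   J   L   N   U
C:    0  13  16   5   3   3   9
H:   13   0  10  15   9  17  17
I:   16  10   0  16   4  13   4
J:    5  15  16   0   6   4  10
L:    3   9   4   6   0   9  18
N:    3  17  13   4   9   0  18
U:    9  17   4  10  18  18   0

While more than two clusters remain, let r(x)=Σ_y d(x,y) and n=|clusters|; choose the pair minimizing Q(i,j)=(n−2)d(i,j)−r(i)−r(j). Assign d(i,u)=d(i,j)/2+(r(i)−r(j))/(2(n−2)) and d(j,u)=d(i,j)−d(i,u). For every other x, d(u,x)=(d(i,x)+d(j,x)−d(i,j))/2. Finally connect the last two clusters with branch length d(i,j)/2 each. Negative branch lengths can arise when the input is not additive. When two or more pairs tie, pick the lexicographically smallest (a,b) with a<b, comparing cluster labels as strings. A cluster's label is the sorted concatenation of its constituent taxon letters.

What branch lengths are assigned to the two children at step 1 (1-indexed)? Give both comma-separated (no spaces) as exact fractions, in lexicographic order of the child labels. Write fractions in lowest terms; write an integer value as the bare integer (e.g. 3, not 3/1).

7/10,33/10

iteration 1: select I,U (d=4, Q=-119); attach at lengths (7/10, 33/10); label the merged cluster IU
  updated: d(C,IU)=21/2, d(H,IU)=23/2, d(IU,J)=11, d(IU,L)=9, d(IU,N)=27/2
iteration 2: select H,IU (d=23/2, Q=-75); attach at lengths (7, 9/2); label the merged cluster HIU
  updated: d(C,HIU)=6, d(HIU,J)=29/4, d(HIU,L)=13/4, d(HIU,N)=19/2
iteration 3: select HIU,L (d=13/4, Q=-75/2); attach at lengths (29/12, 5/6); label the merged cluster HILU
  updated: d(C,HILU)=23/8, d(HILU,J)=5, d(HILU,N)=61/8
iteration 4: select C,HILU (d=23/8, Q=-165/8); attach at lengths (9/32, 83/32); label the merged cluster CHILU
  updated: d(CHILU,J)=57/16, d(CHILU,N)=31/8
iteration 5: select CHILU,J (d=57/16, Q=-183/16); attach at lengths (55/32, 59/32); label the merged cluster CHIJLU
  updated: d(CHIJLU,N)=69/32
iteration 6: select CHIJLU,N (d=69/32); attach at lengths (69/64, 69/64); label the merged cluster CHIJLNU
final tree: (((C:9/32,((H:7,(I:7/10,U:33/10):9/2):29/12,L:5/6):83/32):55/32,J:59/32):69/64,N:69/64)
total length: 875/32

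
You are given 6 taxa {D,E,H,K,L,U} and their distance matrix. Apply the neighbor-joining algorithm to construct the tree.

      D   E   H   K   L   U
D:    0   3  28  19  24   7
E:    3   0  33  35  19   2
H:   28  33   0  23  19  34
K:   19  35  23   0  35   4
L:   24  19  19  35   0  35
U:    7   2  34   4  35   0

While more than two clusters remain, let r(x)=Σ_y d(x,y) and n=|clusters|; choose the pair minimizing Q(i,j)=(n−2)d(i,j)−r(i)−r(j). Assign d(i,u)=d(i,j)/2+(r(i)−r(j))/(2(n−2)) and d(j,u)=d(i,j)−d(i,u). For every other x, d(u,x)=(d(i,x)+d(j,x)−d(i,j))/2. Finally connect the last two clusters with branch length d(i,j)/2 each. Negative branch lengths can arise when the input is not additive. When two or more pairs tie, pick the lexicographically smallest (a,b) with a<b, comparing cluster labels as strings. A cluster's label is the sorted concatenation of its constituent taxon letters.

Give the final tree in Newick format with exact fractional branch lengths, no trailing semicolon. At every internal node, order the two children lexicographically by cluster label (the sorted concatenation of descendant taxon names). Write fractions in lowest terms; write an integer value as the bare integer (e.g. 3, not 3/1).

step 1: merge (H,L) at d=19, Q=-193; branch lengths H→81/8, L→71/8; new cluster HL
  updated: d(D,HL)=33/2, d(E,HL)=33/2, d(HL,K)=39/2, d(HL,U)=25
step 2: merge (K,U) at d=4, Q=-207/2; branch lengths K→103/12, U→-55/12; new cluster KU
  updated: d(D,KU)=11, d(E,KU)=33/2, d(HL,KU)=81/4
step 3: merge (D,E) at d=3, Q=-121/2; branch lengths D→1/8, E→23/8; new cluster DE
  updated: d(DE,HL)=15, d(DE,KU)=49/4
step 4: merge (DE,HL) at d=15, Q=-95/2; branch lengths DE→7/2, HL→23/2; new cluster DEHL
  updated: d(DEHL,KU)=35/4
step 5: merge (DEHL,KU) at d=35/4; branch lengths DEHL→35/8, KU→35/8; new cluster DEHKLU
final tree: (((D:1/8,E:23/8):7/2,(H:81/8,L:71/8):23/2):35/8,(K:103/12,U:-55/12):35/8)
total length: 199/4

(((D:1/8,E:23/8):7/2,(H:81/8,L:71/8):23/2):35/8,(K:103/12,U:-55/12):35/8)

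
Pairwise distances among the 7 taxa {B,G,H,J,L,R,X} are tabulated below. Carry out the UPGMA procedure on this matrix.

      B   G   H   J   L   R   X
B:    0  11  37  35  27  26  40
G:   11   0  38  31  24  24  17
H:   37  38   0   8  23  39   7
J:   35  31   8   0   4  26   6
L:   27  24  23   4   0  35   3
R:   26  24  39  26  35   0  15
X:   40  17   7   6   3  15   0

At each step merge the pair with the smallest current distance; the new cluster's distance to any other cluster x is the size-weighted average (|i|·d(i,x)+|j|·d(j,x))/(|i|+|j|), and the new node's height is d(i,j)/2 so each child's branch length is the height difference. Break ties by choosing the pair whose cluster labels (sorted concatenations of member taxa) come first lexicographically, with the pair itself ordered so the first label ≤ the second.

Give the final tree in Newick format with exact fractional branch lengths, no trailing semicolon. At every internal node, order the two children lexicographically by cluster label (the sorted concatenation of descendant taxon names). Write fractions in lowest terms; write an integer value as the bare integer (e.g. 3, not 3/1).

(((B:11/2,G:11/2):7,R:25/2):8/3,(H:19/3,(J:5/2,(L:3/2,X:3/2):1):23/6):53/6)

step 1: merge (L,X) at d=3; branch lengths L→3/2, X→3/2; new cluster LX
  updated: d(B,LX)=67/2, d(G,LX)=41/2, d(H,LX)=15, d(J,LX)=5, d(LX,R)=25
step 2: merge (J,LX) at d=5; branch lengths J→5/2, LX→1; new cluster JLX
  updated: d(B,JLX)=34, d(G,JLX)=24, d(H,JLX)=38/3, d(JLX,R)=76/3
step 3: merge (B,G) at d=11; branch lengths B→11/2, G→11/2; new cluster BG
  updated: d(BG,H)=75/2, d(BG,JLX)=29, d(BG,R)=25
step 4: merge (H,JLX) at d=38/3; branch lengths H→19/3, JLX→23/6; new cluster HJLX
  updated: d(BG,HJLX)=249/8, d(HJLX,R)=115/4
step 5: merge (BG,R) at d=25; branch lengths BG→7, R→25/2; new cluster BGR
  updated: d(BGR,HJLX)=91/3
step 6: merge (BGR,HJLX) at d=91/3; branch lengths BGR→8/3, HJLX→53/6; new cluster BGHJLRX
final tree: (((B:11/2,G:11/2):7,R:25/2):8/3,(H:19/3,(J:5/2,(L:3/2,X:3/2):1):23/6):53/6)
total length: 176/3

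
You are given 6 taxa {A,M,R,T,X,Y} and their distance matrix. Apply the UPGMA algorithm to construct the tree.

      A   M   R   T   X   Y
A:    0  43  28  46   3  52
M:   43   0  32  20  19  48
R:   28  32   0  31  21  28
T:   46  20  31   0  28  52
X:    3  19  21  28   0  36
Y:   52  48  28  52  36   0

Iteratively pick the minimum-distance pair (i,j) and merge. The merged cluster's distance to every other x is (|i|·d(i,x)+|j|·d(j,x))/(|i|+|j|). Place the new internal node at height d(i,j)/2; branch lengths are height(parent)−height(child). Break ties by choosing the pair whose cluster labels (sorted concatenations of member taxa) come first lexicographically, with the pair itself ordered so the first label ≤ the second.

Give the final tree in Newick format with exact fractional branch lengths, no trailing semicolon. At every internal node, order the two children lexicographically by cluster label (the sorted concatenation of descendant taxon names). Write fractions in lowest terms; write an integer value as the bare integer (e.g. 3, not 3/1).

((((A:3/2,X:3/2):43/4,R:49/4):13/3,(M:10,T:10):79/12):301/60,Y:108/5)

1. join A+X (d=3) ⇒ AX; edges |A|=3/2, |X|=3/2
  updated: d(AX,M)=31, d(AX,R)=49/2, d(AX,T)=37, d(AX,Y)=44
2. join M+T (d=20) ⇒ MT; edges |M|=10, |T|=10
  updated: d(AX,MT)=34, d(MT,R)=63/2, d(MT,Y)=50
3. join AX+R (d=49/2) ⇒ ARX; edges |AX|=43/4, |R|=49/4
  updated: d(ARX,MT)=199/6, d(ARX,Y)=116/3
4. join ARX+MT (d=199/6) ⇒ AMRTX; edges |ARX|=13/3, |MT|=79/12
  updated: d(AMRTX,Y)=216/5
5. join AMRTX+Y (d=216/5) ⇒ AMRTXY; edges |AMRTX|=301/60, |Y|=108/5
final tree: ((((A:3/2,X:3/2):43/4,R:49/4):13/3,(M:10,T:10):79/12):301/60,Y:108/5)
total length: 1253/15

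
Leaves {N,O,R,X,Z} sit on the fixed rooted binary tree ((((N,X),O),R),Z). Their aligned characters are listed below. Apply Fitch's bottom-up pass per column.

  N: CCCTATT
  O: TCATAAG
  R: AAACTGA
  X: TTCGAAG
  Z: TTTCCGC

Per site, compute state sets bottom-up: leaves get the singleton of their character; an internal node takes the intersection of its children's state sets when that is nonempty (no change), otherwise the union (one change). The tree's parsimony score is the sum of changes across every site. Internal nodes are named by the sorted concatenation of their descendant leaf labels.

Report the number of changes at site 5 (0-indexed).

site 0, node NX: N={C} ∪ X={T} → {C,T} (+1)
site 0, node NOX: NX={C,T} ∩ O={T} → {T} (+0)
site 0, node NORX: NOX={T} ∪ R={A} → {A,T} (+1)
site 0, node NORXZ: NORX={A,T} ∩ Z={T} → {T} (+0)
site 1, node NX: N={C} ∪ X={T} → {C,T} (+1)
site 1, node NOX: NX={C,T} ∩ O={C} → {C} (+0)
site 1, node NORX: NOX={C} ∪ R={A} → {A,C} (+1)
site 1, node NORXZ: NORX={A,C} ∪ Z={T} → {A,C,T} (+1)
site 2, node NX: N={C} ∩ X={C} → {C} (+0)
site 2, node NOX: NX={C} ∪ O={A} → {A,C} (+1)
site 2, node NORX: NOX={A,C} ∩ R={A} → {A} (+0)
site 2, node NORXZ: NORX={A} ∪ Z={T} → {A,T} (+1)
site 3, node NX: N={T} ∪ X={G} → {G,T} (+1)
site 3, node NOX: NX={G,T} ∩ O={T} → {T} (+0)
site 3, node NORX: NOX={T} ∪ R={C} → {C,T} (+1)
site 3, node NORXZ: NORX={C,T} ∩ Z={C} → {C} (+0)
site 4, node NX: N={A} ∩ X={A} → {A} (+0)
site 4, node NOX: NX={A} ∩ O={A} → {A} (+0)
site 4, node NORX: NOX={A} ∪ R={T} → {A,T} (+1)
site 4, node NORXZ: NORX={A,T} ∪ Z={C} → {A,C,T} (+1)
site 5, node NX: N={T} ∪ X={A} → {A,T} (+1)
site 5, node NOX: NX={A,T} ∩ O={A} → {A} (+0)
site 5, node NORX: NOX={A} ∪ R={G} → {A,G} (+1)
site 5, node NORXZ: NORX={A,G} ∩ Z={G} → {G} (+0)
site 6, node NX: N={T} ∪ X={G} → {G,T} (+1)
site 6, node NOX: NX={G,T} ∩ O={G} → {G} (+0)
site 6, node NORX: NOX={G} ∪ R={A} → {A,G} (+1)
site 6, node NORXZ: NORX={A,G} ∪ Z={C} → {A,C,G} (+1)
per-site changes: [2, 3, 2, 2, 2, 2, 3]; total = 16

2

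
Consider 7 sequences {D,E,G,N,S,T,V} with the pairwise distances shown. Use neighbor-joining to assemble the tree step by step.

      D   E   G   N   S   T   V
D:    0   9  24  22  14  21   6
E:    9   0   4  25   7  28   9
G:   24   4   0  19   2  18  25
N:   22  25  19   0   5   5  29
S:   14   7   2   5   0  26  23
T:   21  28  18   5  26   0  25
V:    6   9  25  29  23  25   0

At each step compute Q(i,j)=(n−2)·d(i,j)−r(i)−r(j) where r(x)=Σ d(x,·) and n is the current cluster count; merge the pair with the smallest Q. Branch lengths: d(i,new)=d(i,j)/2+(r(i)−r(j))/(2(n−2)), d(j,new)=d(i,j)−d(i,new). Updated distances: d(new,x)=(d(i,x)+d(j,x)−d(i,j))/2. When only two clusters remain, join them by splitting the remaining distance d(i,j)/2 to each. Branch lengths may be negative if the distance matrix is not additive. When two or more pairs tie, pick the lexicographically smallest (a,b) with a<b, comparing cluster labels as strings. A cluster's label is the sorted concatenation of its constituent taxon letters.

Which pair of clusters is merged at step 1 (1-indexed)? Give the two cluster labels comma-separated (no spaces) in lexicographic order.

N,T

1. join N+T (d=5, Q=-203) ⇒ NT; edges |N|=7/10, |T|=43/10
  updated: d(D,NT)=19, d(E,NT)=24, d(G,NT)=16, d(NT,S)=13, d(NT,V)=49/2
2. join D+V (d=6, Q=-271/2) ⇒ DV; edges |D|=17/16, |V|=79/16
  updated: d(DV,E)=6, d(DV,G)=43/2, d(DV,NT)=75/4, d(DV,S)=31/2
3. join DV+E (d=6, Q=-339/4) ⇒ DEV; edges |DV|=155/24, |E|=-11/24
  updated: d(DEV,G)=39/4, d(DEV,NT)=147/8, d(DEV,S)=33/4
4. join DEV+NT (d=147/8, Q=-47) ⇒ DENTV; edges |DEV|=103/16, |NT|=191/16
  updated: d(DENTV,G)=59/16, d(DENTV,S)=23/16
5. join DENTV+G (d=59/16, Q=-57/8) ⇒ DEGNTV; edges |DENTV|=25/16, |G|=17/8
  updated: d(DEGNTV,S)=-1/8
6. join DEGNTV+S (d=-1/8) ⇒ DEGNSTV; edges |DEGNTV|=-1/16, |S|=-1/16
final tree: (((((D:17/16,V:79/16):155/24,E:-11/24):103/16,(N:7/10,T:43/10):191/16):25/16,G:17/8):-1/16,S:-1/16)
total length: 623/16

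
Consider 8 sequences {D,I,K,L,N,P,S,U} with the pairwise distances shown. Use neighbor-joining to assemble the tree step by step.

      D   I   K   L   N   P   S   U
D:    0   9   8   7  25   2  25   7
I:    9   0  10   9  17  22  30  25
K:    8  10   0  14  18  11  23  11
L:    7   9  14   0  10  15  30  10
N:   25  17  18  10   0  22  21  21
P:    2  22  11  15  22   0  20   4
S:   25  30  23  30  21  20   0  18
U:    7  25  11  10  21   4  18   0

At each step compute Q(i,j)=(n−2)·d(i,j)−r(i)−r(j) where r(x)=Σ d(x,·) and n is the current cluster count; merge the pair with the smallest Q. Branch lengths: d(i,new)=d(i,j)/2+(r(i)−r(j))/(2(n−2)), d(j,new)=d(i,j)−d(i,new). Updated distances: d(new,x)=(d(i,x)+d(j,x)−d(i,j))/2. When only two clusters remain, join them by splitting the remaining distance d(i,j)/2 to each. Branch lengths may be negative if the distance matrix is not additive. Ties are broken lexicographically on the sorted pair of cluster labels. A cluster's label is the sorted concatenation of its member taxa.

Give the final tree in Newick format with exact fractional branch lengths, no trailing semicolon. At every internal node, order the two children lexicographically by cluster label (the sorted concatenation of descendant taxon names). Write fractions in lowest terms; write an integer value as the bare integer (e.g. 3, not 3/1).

1. join N+S (d=21, Q=-175) ⇒ NS; edges |N|=31/4, |S|=53/4
  updated: d(D,NS)=29/2, d(I,NS)=13, d(K,NS)=10, d(L,NS)=19/2, d(NS,P)=21/2, d(NS,U)=9
2. join P+U (d=4, Q=-221/2) ⇒ PU; edges |P|=37/20, |U|=43/20
  updated: d(D,PU)=5/2, d(I,PU)=43/2, d(K,PU)=9, d(L,PU)=21/2, d(NS,PU)=31/4
3. join D+PU (d=5/2, Q=-329/4) ⇒ DPU; edges |D|=-1/32, |PU|=81/32
  updated: d(DPU,I)=14, d(DPU,K)=29/4, d(DPU,L)=15/2, d(DPU,NS)=79/8
4. join I+L (d=9, Q=-59) ⇒ IL; edges |I|=11/2, |L|=7/2
  updated: d(DPU,IL)=25/4, d(IL,K)=15/2, d(IL,NS)=27/4
5. join DPU+K (d=29/4, Q=-269/8) ⇒ DKPU; edges |DPU|=105/32, |K|=127/32
  updated: d(DKPU,IL)=13/4, d(DKPU,NS)=101/16
6. join DKPU+IL (d=13/4, Q=-261/16) ⇒ DIKLPU; edges |DKPU|=45/32, |IL|=59/32
  updated: d(DIKLPU,NS)=157/32
7. join DIKLPU+NS (d=157/32) ⇒ DIKLNPSU; edges |DIKLPU|=157/64, |NS|=157/64
final tree: ((((D:-1/32,(P:37/20,U:43/20):81/32):105/32,K:127/32):45/32,(I:11/2,L:7/2):59/32):157/64,(N:31/4,S:53/4):157/64)
total length: 1661/32

((((D:-1/32,(P:37/20,U:43/20):81/32):105/32,K:127/32):45/32,(I:11/2,L:7/2):59/32):157/64,(N:31/4,S:53/4):157/64)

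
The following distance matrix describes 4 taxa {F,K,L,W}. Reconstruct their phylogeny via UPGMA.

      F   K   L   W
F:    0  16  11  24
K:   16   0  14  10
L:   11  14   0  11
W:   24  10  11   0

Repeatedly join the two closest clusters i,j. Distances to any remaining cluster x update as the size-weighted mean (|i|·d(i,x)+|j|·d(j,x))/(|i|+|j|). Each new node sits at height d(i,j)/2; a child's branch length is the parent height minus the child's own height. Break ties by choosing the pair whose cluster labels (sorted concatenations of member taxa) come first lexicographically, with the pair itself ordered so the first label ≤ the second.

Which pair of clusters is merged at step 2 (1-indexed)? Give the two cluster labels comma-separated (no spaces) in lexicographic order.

iteration 1: select K,W (d=10); attach at lengths (5, 5); label the merged cluster KW
  updated: d(F,KW)=20, d(KW,L)=25/2
iteration 2: select F,L (d=11); attach at lengths (11/2, 11/2); label the merged cluster FL
  updated: d(FL,KW)=65/4
iteration 3: select FL,KW (d=65/4); attach at lengths (21/8, 25/8); label the merged cluster FKLW
final tree: ((F:11/2,L:11/2):21/8,(K:5,W:5):25/8)
total length: 107/4

F,L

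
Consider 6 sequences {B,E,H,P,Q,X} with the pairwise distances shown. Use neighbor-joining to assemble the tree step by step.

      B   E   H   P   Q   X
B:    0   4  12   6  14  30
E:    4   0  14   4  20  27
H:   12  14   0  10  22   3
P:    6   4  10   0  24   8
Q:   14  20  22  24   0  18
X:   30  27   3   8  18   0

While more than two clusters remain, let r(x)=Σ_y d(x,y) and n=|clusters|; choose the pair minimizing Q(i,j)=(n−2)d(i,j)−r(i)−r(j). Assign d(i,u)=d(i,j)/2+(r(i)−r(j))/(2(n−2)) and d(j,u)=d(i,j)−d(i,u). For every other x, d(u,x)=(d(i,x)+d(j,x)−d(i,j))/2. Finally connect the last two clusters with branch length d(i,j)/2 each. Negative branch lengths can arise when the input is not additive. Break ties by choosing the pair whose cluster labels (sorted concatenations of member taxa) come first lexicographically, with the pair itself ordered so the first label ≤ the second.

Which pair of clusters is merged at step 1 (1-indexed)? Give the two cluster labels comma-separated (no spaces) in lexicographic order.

step 1: merge (H,X) at d=3, Q=-135; branch lengths H→-13/8, X→37/8; new cluster HX
  updated: d(B,HX)=39/2, d(E,HX)=19, d(HX,P)=15/2, d(HX,Q)=37/2
step 2: merge (HX,Q) at d=37/2, Q=-171/2; branch lengths HX→29/4, Q→45/4; new cluster HQX
  updated: d(B,HQX)=15/2, d(E,HQX)=41/4, d(HQX,P)=13/2
step 3: merge (B,E) at d=4, Q=-111/4; branch lengths B→29/16, E→35/16; new cluster BE
  updated: d(BE,HQX)=55/8, d(BE,P)=3
step 4: merge (BE,HQX) at d=55/8, Q=-131/8; branch lengths BE→27/16, HQX→83/16; new cluster BEHQX
  updated: d(BEHQX,P)=21/16
step 5: merge (BEHQX,P) at d=21/16; branch lengths BEHQX→21/32, P→21/32; new cluster BEHPQX
final tree: (((B:29/16,E:35/16):27/16,((H:-13/8,X:37/8):29/4,Q:45/4):83/16):21/32,P:21/32)
total length: 539/16

H,X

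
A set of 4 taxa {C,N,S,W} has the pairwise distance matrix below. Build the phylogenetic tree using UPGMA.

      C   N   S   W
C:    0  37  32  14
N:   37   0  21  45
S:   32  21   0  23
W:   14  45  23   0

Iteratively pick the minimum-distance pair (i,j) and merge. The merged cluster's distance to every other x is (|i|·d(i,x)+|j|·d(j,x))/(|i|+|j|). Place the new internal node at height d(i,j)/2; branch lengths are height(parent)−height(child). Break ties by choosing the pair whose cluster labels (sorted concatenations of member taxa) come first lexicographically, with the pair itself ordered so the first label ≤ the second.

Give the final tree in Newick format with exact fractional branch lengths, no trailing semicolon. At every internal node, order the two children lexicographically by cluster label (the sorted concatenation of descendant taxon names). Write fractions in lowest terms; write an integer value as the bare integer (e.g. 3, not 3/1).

((C:7,W:7):81/8,(N:21/2,S:21/2):53/8)

1. join C+W (d=14) ⇒ CW; edges |C|=7, |W|=7
  updated: d(CW,N)=41, d(CW,S)=55/2
2. join N+S (d=21) ⇒ NS; edges |N|=21/2, |S|=21/2
  updated: d(CW,NS)=137/4
3. join CW+NS (d=137/4) ⇒ CNSW; edges |CW|=81/8, |NS|=53/8
final tree: ((C:7,W:7):81/8,(N:21/2,S:21/2):53/8)
total length: 207/4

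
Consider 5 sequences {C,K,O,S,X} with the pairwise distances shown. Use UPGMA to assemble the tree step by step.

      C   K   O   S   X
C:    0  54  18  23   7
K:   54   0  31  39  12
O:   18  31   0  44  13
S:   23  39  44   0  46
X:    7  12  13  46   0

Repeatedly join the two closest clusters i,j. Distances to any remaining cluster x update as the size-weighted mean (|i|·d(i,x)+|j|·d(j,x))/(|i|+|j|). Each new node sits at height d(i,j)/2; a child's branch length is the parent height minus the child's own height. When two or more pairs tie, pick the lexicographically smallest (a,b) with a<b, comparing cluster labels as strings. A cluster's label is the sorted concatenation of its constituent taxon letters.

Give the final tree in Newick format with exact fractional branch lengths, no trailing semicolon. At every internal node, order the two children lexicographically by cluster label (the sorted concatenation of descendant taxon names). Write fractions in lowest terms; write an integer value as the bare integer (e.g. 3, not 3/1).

((((C:7/2,X:7/2):17/4,O:31/4):101/12,K:97/6):17/6,S:19)

1. join C+X (d=7) ⇒ CX; edges |C|=7/2, |X|=7/2
  updated: d(CX,K)=33, d(CX,O)=31/2, d(CX,S)=69/2
2. join CX+O (d=31/2) ⇒ COX; edges |CX|=17/4, |O|=31/4
  updated: d(COX,K)=97/3, d(COX,S)=113/3
3. join COX+K (d=97/3) ⇒ CKOX; edges |COX|=101/12, |K|=97/6
  updated: d(CKOX,S)=38
4. join CKOX+S (d=38) ⇒ CKOSX; edges |CKOX|=17/6, |S|=19
final tree: ((((C:7/2,X:7/2):17/4,O:31/4):101/12,K:97/6):17/6,S:19)
total length: 785/12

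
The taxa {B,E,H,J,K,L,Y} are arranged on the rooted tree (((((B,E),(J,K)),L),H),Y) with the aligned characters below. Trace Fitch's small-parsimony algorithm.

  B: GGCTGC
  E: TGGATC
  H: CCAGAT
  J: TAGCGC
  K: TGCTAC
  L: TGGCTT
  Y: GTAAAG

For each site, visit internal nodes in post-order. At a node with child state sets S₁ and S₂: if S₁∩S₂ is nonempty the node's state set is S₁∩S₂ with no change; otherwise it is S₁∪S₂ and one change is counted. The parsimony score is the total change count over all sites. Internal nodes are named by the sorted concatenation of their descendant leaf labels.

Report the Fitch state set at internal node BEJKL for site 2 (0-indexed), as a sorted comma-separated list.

G

[col 0] BE: children B:{G}, E:{T} ∪→ {G,T}; cost 1
[col 0] JK: children J:{T}, K:{T} ∩→ {T}; cost 0
[col 0] BEJK: children BE:{G,T}, JK:{T} ∩→ {T}; cost 0
[col 0] BEJKL: children BEJK:{T}, L:{T} ∩→ {T}; cost 0
[col 0] BEHJKL: children BEJKL:{T}, H:{C} ∪→ {C,T}; cost 1
[col 0] BEHJKLY: children BEHJKL:{C,T}, Y:{G} ∪→ {C,G,T}; cost 1
[col 1] BE: children B:{G}, E:{G} ∩→ {G}; cost 0
[col 1] JK: children J:{A}, K:{G} ∪→ {A,G}; cost 1
[col 1] BEJK: children BE:{G}, JK:{A,G} ∩→ {G}; cost 0
[col 1] BEJKL: children BEJK:{G}, L:{G} ∩→ {G}; cost 0
[col 1] BEHJKL: children BEJKL:{G}, H:{C} ∪→ {C,G}; cost 1
[col 1] BEHJKLY: children BEHJKL:{C,G}, Y:{T} ∪→ {C,G,T}; cost 1
[col 2] BE: children B:{C}, E:{G} ∪→ {C,G}; cost 1
[col 2] JK: children J:{G}, K:{C} ∪→ {C,G}; cost 1
[col 2] BEJK: children BE:{C,G}, JK:{C,G} ∩→ {C,G}; cost 0
[col 2] BEJKL: children BEJK:{C,G}, L:{G} ∩→ {G}; cost 0
[col 2] BEHJKL: children BEJKL:{G}, H:{A} ∪→ {A,G}; cost 1
[col 2] BEHJKLY: children BEHJKL:{A,G}, Y:{A} ∩→ {A}; cost 0
[col 3] BE: children B:{T}, E:{A} ∪→ {A,T}; cost 1
[col 3] JK: children J:{C}, K:{T} ∪→ {C,T}; cost 1
[col 3] BEJK: children BE:{A,T}, JK:{C,T} ∩→ {T}; cost 0
[col 3] BEJKL: children BEJK:{T}, L:{C} ∪→ {C,T}; cost 1
[col 3] BEHJKL: children BEJKL:{C,T}, H:{G} ∪→ {C,G,T}; cost 1
[col 3] BEHJKLY: children BEHJKL:{C,G,T}, Y:{A} ∪→ {A,C,G,T}; cost 1
[col 4] BE: children B:{G}, E:{T} ∪→ {G,T}; cost 1
[col 4] JK: children J:{G}, K:{A} ∪→ {A,G}; cost 1
[col 4] BEJK: children BE:{G,T}, JK:{A,G} ∩→ {G}; cost 0
[col 4] BEJKL: children BEJK:{G}, L:{T} ∪→ {G,T}; cost 1
[col 4] BEHJKL: children BEJKL:{G,T}, H:{A} ∪→ {A,G,T}; cost 1
[col 4] BEHJKLY: children BEHJKL:{A,G,T}, Y:{A} ∩→ {A}; cost 0
[col 5] BE: children B:{C}, E:{C} ∩→ {C}; cost 0
[col 5] JK: children J:{C}, K:{C} ∩→ {C}; cost 0
[col 5] BEJK: children BE:{C}, JK:{C} ∩→ {C}; cost 0
[col 5] BEJKL: children BEJK:{C}, L:{T} ∪→ {C,T}; cost 1
[col 5] BEHJKL: children BEJKL:{C,T}, H:{T} ∩→ {T}; cost 0
[col 5] BEHJKLY: children BEHJKL:{T}, Y:{G} ∪→ {G,T}; cost 1
per-site changes: [3, 3, 3, 5, 4, 2]; total = 20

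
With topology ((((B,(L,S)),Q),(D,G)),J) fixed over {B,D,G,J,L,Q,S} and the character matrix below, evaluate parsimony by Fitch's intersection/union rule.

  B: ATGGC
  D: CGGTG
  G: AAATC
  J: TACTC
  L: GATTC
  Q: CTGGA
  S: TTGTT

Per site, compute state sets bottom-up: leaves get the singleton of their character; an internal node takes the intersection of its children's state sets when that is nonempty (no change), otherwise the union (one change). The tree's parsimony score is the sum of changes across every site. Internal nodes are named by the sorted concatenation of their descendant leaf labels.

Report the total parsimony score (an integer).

16

[col 0] LS: children L:{G}, S:{T} ∪→ {G,T}; cost 1
[col 0] BLS: children B:{A}, LS:{G,T} ∪→ {A,G,T}; cost 1
[col 0] BLQS: children BLS:{A,G,T}, Q:{C} ∪→ {A,C,G,T}; cost 1
[col 0] DG: children D:{C}, G:{A} ∪→ {A,C}; cost 1
[col 0] BDGLQS: children BLQS:{A,C,G,T}, DG:{A,C} ∩→ {A,C}; cost 0
[col 0] BDGJLQS: children BDGLQS:{A,C}, J:{T} ∪→ {A,C,T}; cost 1
[col 1] LS: children L:{A}, S:{T} ∪→ {A,T}; cost 1
[col 1] BLS: children B:{T}, LS:{A,T} ∩→ {T}; cost 0
[col 1] BLQS: children BLS:{T}, Q:{T} ∩→ {T}; cost 0
[col 1] DG: children D:{G}, G:{A} ∪→ {A,G}; cost 1
[col 1] BDGLQS: children BLQS:{T}, DG:{A,G} ∪→ {A,G,T}; cost 1
[col 1] BDGJLQS: children BDGLQS:{A,G,T}, J:{A} ∩→ {A}; cost 0
[col 2] LS: children L:{T}, S:{G} ∪→ {G,T}; cost 1
[col 2] BLS: children B:{G}, LS:{G,T} ∩→ {G}; cost 0
[col 2] BLQS: children BLS:{G}, Q:{G} ∩→ {G}; cost 0
[col 2] DG: children D:{G}, G:{A} ∪→ {A,G}; cost 1
[col 2] BDGLQS: children BLQS:{G}, DG:{A,G} ∩→ {G}; cost 0
[col 2] BDGJLQS: children BDGLQS:{G}, J:{C} ∪→ {C,G}; cost 1
[col 3] LS: children L:{T}, S:{T} ∩→ {T}; cost 0
[col 3] BLS: children B:{G}, LS:{T} ∪→ {G,T}; cost 1
[col 3] BLQS: children BLS:{G,T}, Q:{G} ∩→ {G}; cost 0
[col 3] DG: children D:{T}, G:{T} ∩→ {T}; cost 0
[col 3] BDGLQS: children BLQS:{G}, DG:{T} ∪→ {G,T}; cost 1
[col 3] BDGJLQS: children BDGLQS:{G,T}, J:{T} ∩→ {T}; cost 0
[col 4] LS: children L:{C}, S:{T} ∪→ {C,T}; cost 1
[col 4] BLS: children B:{C}, LS:{C,T} ∩→ {C}; cost 0
[col 4] BLQS: children BLS:{C}, Q:{A} ∪→ {A,C}; cost 1
[col 4] DG: children D:{G}, G:{C} ∪→ {C,G}; cost 1
[col 4] BDGLQS: children BLQS:{A,C}, DG:{C,G} ∩→ {C}; cost 0
[col 4] BDGJLQS: children BDGLQS:{C}, J:{C} ∩→ {C}; cost 0
per-site changes: [5, 3, 3, 2, 3]; total = 16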